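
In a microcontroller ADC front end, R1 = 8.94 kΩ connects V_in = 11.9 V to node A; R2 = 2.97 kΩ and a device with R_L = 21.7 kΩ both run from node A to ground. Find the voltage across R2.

First combine the lower leg with the load: R2 ‖ R_L = 2.612 kΩ.
Then V_out = V_in · R2'/(R1 + R2') = 11.9 × 2.612/11.55 = 2.691 V.

V_out ≈ 2.69 V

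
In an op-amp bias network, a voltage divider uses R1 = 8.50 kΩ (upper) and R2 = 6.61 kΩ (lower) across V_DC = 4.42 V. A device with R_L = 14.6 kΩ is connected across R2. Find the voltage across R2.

First combine the lower leg with the load: R2 ‖ R_L = 4.550 kΩ.
Voltage divider with the loaded lower leg: V_out = 4.42 × 4.550/(8.50 + 4.550) = 4.42 × 0.3487 = 1.541 V.

V_out ≈ 1.54 V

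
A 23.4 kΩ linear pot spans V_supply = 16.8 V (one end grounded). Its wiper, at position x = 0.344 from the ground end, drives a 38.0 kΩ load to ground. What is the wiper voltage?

V_out ≈ 5.07 V

The pot divides into 15.35 kΩ above the wiper and 8.050 kΩ below.
Lower segment in parallel with the load: 8.050 ‖ 38.0 = 6.643 kΩ.
Then V_out = V_supply · 6.643/(15.35 + 6.643) = 5.074 V.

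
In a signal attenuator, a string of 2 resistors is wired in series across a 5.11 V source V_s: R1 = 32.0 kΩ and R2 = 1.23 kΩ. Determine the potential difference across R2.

V ≈ 0.189 V

ΣR = 32.0 + 1.23 = 33.23 kΩ.
By the voltage-divider rule, V = 5.11 × 1.230/33.23 = 0.1891 V.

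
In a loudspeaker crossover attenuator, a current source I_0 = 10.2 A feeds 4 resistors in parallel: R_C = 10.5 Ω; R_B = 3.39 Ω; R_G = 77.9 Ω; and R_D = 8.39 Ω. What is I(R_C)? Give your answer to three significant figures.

I ≈ 1.86 A

Conductances: ΣG = 1/10.5 + 1/3.39 + 1/77.9 + 1/8.39 = 0.5222 (1/Ω).
By the current-divider rule, I = I_0 · G_k/ΣG = 10.2 × 0.1824 = 1.860 A.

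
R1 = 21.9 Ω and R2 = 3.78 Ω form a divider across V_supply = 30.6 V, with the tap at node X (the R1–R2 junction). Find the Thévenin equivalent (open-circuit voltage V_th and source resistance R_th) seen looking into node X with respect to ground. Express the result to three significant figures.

V_th ≈ 4.50 V, R_th ≈ 3.22 Ω

Open-circuit (no load on X): V_th = V_supply · R2/(R1 + R2) = 30.6 × 3.78/(21.90 + 3.78) = 4.504 V.
With V_supply suppressed (replaced by a short), R_th = R1 ‖ R2 = (21.90 × 3.78)/(21.90 + 3.78) = 3.224 Ω.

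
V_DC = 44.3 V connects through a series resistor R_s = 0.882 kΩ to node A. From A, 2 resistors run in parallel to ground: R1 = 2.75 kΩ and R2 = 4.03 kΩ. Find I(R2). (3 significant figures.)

I ≈ 7.14 mA

Parallel bank: R_p = 1/(1/2.75 + 1/4.03) = 1.635 kΩ.
V_A by voltage divider: V_A = 44.3 × 1.635/(0.882 + 1.635) = 28.77 V.
I(R2) = V_A / R2 = 28.77/4.03 = 7.140 mA.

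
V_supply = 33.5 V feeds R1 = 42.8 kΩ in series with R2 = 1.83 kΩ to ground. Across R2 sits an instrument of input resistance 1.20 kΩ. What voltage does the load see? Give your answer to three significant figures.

First combine the lower leg with the load: R2 ‖ R_L = 0.7248 kΩ.
Voltage divider with the loaded lower leg: V_out = 33.5 × 0.7248/(42.8 + 0.7248) = 33.5 × 0.01665 = 0.5578 V.

V_out ≈ 0.558 V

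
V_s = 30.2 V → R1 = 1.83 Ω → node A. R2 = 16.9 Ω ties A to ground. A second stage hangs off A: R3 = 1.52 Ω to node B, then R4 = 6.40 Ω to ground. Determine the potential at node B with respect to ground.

V_B ≈ 18.2 V

The second stage (R3 + R4 = 7.920 Ω) loads node A in parallel with R2.
R2 ‖ (R3+R4) = 5.393 Ω.
V_A = 30.2 × 5.393/(1.83 + 5.393) = 22.55 V.
Then the unloaded second divider: V_B = V_A × R4/(R3+R4) = 22.55 × 0.8081 = 18.22 V.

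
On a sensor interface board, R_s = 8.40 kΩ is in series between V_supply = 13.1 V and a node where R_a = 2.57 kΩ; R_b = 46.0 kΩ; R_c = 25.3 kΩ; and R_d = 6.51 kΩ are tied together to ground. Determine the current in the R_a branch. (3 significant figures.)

I ≈ 0.839 mA

Parallel bank: R_p = 1/(1/2.57 + 1/46.0 + 1/25.3 + 1/6.51) = 1.656 kΩ.
V_A = 13.1 × 1.656/10.06 = 2.157 V.
Branch current I = V_A/R_a = 2.157/2.57 = 0.8393 mA.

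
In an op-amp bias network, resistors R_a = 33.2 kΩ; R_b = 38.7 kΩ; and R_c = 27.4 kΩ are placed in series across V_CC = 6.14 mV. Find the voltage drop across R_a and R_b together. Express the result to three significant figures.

V ≈ 4.45 mV

Total series resistance ΣR = 33.2 + 38.7 + 27.4 = 99.30 kΩ.
R_{R_a..R_b} = 33.2 + 38.7 = 71.90 kΩ.
V = V_CC · R/ΣR = 6.14 × 0.7241 = 4.446 mV.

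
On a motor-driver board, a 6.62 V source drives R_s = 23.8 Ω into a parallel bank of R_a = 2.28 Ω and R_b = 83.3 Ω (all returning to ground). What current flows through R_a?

Combine the parallel branches: R_p = (1/2.28 + 1/83.3)⁻¹ = 2.219 Ω.
V_A by voltage divider: V_A = 6.62 × 2.219/(23.8 + 2.219) = 0.5646 V.
I(R_a) = V_A / R_a = 0.5646/2.28 = 0.2476 A.
(Equivalently: I_total = 0.2544 A, then current-divider fraction G_k/ΣG = 0.9734.)

I ≈ 0.248 A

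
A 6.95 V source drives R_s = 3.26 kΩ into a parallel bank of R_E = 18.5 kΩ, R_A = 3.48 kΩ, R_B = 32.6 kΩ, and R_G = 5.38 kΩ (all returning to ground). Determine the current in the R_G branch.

Parallel bank: R_p = 1/(1/18.5 + 1/3.48 + 1/32.6 + 1/5.38) = 1.792 kΩ.
V_A by voltage divider: V_A = 6.95 × 1.792/(3.26 + 1.792) = 2.465 V.
I(R_G) = V_A / R_G = 2.465/5.38 = 0.4583 mA.

I ≈ 0.458 mA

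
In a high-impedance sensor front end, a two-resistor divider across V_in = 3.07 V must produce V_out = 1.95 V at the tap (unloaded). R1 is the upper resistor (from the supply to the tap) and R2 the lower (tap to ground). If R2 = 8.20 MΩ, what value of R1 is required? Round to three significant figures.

R1 ≈ 4.71 MΩ

Required fraction k = V_out/V_in = 0.6352.
So R1 = R2 · (V_in/V_out − 1) = 8.20 × (3.07/1.95 − 1) = 8.20 × 0.5744 = 4.710 MΩ.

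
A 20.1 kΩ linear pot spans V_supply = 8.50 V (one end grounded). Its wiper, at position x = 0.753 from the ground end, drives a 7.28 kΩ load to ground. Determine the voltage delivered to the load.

The pot divides into 4.965 kΩ above the wiper and 15.14 kΩ below.
R_L loads the lower segment: effective lower R = 4.916 kΩ.
Then V_out = V_supply · 4.916/(4.965 + 4.916) = 4.229 V.

V_out ≈ 4.23 V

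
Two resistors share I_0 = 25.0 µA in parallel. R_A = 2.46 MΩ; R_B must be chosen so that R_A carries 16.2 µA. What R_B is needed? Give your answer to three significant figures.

R_B ≈ 4.53 MΩ

Two-branch current divider: I_A = I_0 · R_B/(R_A + R_B).
16.2/25.0 = R_B/(R_A + R_B) → R_B = R_A · (0.6480)/(1 − 0.6480) = 2.46 × 1.841 = 4.529 MΩ.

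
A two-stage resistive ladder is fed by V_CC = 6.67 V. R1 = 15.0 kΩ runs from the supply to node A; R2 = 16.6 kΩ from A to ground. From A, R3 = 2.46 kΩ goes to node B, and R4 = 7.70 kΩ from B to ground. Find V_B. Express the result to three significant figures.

The second stage (R3 + R4 = 10.16 kΩ) loads node A in parallel with R2.
R2 ‖ (R3+R4) = 6.303 kΩ.
V_A = 6.67 × 6.303/(15.0 + 6.303) = 1.973 V.
Stage 2 is unloaded, so V_B = V_A · R4/(R3+R4) = 1.973 × 7.70/10.16 = 1.496 V.

V_B ≈ 1.50 V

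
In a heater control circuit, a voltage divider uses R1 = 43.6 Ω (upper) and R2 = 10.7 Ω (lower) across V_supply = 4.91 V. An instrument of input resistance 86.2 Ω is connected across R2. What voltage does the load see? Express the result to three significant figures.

V_out ≈ 0.880 V

First combine the lower leg with the load: R2 ‖ R_L = 9.518 Ω.
Voltage divider with the loaded lower leg: V_out = 4.91 × 9.518/(43.6 + 9.518) = 4.91 × 0.1792 = 0.8798 V.
(Unloaded it would be 0.968 V; the load pulls it down.)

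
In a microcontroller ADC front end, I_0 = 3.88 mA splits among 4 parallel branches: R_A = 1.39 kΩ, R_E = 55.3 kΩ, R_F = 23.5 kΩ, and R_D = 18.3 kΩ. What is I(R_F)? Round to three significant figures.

I ≈ 0.198 mA

ΣG = 1/1.39 + 1/55.3 + 1/23.5 + 1/18.3 = 0.8347.
Current divider: I(R_F) = I_0 · G_k/ΣG = 3.88 × (0.04255/0.8347) = 3.88 × 0.05098 = 0.1978 mA.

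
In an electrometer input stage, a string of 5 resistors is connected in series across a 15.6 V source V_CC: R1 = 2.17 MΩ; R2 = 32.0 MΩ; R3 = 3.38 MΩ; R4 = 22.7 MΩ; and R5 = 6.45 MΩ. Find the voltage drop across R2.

V ≈ 7.48 V

ΣR = 2.17 + 32.0 + 3.38 + 22.7 + 6.45 = 66.70 MΩ.
Voltage divider: V = V_CC · (32.00 / 66.70) = 15.6 × 0.4798 = 7.484 V.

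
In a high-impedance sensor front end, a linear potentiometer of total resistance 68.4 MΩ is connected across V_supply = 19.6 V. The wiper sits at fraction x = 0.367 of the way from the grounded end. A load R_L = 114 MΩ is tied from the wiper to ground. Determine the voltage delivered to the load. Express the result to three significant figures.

V_out ≈ 6.31 V

Split the track: R_lower = x·R_p = 25.10 MΩ, R_upper = (1−x)·R_p = 43.30 MΩ.
(x·R_p) ‖ R_L = 20.57 MΩ.
Loaded-divider output: V_out = 19.6 × 0.3221 = 6.313 V.
(Unloaded: V_out = x·V_supply = 7.19 V.)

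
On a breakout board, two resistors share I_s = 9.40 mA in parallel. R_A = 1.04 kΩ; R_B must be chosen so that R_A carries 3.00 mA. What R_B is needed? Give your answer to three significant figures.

The fraction through R_A equals R_B/(R_A+R_B).
3.00/9.40 = R_B/(R_A + R_B) → R_B = R_A · (0.3191)/(1 − 0.3191) = 1.04 × 0.4687 = 0.4875 kΩ.

R_B ≈ 0.487 kΩ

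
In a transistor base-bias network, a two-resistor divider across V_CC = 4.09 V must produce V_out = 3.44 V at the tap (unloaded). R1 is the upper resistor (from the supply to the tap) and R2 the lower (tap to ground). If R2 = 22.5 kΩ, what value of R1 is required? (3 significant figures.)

V_out/V_CC = R2/(R1+R2) = 0.8411.
R1 = R2·(1/k − 1) = 22.5 × 0.1890 = 4.251 kΩ.

R1 ≈ 4.25 kΩ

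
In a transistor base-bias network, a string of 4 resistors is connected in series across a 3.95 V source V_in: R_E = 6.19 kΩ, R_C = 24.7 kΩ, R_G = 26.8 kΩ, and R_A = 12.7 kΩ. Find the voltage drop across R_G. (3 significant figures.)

ΣR = 6.19 + 24.7 + 26.8 + 12.7 = 70.39 kΩ.
V = V_in · R/ΣR = 3.95 × 0.3807 = 1.504 V.

V ≈ 1.50 V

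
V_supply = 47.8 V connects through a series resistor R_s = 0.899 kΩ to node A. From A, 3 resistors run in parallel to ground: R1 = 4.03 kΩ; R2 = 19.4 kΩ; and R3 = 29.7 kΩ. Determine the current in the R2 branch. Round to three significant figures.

Combine the parallel branches: R_p = (1/4.03 + 1/19.4 + 1/29.7)⁻¹ = 3.000 kΩ.
V_A by voltage divider: V_A = 47.8 × 3.000/(0.899 + 3.000) = 36.78 V.
Branch current I = V_A/R2 = 36.78/19.4 = 1.896 mA.

I ≈ 1.90 mA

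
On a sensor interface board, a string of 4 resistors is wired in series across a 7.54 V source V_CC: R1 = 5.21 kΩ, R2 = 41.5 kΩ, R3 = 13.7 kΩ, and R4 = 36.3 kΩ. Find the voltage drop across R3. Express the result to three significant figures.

V ≈ 1.07 V

Series total: ΣR = 5.21 + 41.5 + 13.7 + 36.3 = 96.71 kΩ.
By the voltage-divider rule, V = 7.54 × 13.70/96.71 = 1.068 V.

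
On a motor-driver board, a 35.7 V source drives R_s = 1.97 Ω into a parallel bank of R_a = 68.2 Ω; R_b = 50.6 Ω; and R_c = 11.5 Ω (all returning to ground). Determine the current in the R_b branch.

I ≈ 0.569 A

Equivalent of the parallel group: R_p = 8.238 Ω.
V_A by voltage divider: V_A = 35.7 × 8.238/(1.97 + 8.238) = 28.81 V.
I(R_b) = V_A / R_b = 28.81/50.6 = 0.5694 A.
(Equivalently: I_total = 3.497 A, then current-divider fraction G_k/ΣG = 0.1628.)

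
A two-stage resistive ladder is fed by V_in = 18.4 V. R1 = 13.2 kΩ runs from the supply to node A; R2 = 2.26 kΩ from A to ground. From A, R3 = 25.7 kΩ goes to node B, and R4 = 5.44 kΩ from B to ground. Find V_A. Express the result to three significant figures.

The second stage (R3 + R4 = 31.14 kΩ) loads node A in parallel with R2.
Effective lower resistance at A: R2 ‖ 31.14 = 2.107 kΩ.
First divider: V_A = V_in · 2.107/(13.2 + 2.107) = 2.533 V.

V_A ≈ 2.53 V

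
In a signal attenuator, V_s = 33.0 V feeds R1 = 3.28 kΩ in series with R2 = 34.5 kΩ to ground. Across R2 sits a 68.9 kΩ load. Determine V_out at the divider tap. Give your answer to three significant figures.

First combine the lower leg with the load: R2 ‖ R_L = 22.99 kΩ.
Now apply the divider: V_out = 33.0 × 0.8751 = 28.88 V.
(Unloaded it would be 30.1 V; the load pulls it down.)

V_out ≈ 28.9 V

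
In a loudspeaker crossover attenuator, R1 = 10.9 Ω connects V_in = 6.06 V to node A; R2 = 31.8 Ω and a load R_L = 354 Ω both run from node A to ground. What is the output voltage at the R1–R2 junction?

V_out ≈ 4.41 V

R2 ‖ R_L = (31.8 × 354)/(31.8 + 354) = 29.18 Ω.
Now apply the divider: V_out = 6.06 × 0.7280 = 4.412 V.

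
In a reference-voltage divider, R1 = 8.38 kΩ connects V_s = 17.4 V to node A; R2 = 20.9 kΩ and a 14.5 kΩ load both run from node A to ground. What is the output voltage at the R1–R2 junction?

The load sits in parallel with R2, giving an effective lower resistance R2' = R2·R_L/(R2+R_L) = 8.561 kΩ.
Then V_out = V_s · R2'/(R1 + R2') = 17.4 × 8.561/16.94 = 8.793 V.
(Unloaded it would be 12.4 V; the load pulls it down.)

V_out ≈ 8.79 V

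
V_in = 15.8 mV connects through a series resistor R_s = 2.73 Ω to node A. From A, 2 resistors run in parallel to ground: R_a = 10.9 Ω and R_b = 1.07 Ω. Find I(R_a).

I ≈ 0.381 mA

Parallel bank: R_p = 1/(1/10.9 + 1/1.07) = 0.9744 Ω.
V_A = 15.8 × 0.9744/3.704 = 4.156 mV.
I(R_a) = V_A / R_a = 4.156/10.9 = 0.3813 mA.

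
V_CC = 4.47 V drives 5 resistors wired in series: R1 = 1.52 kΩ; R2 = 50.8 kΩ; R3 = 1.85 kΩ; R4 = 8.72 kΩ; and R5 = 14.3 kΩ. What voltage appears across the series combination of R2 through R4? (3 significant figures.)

V ≈ 3.55 V

Total series resistance ΣR = 1.52 + 50.8 + 1.85 + 8.72 + 14.3 = 77.19 kΩ.
R_{R2..R4} = 50.8 + 1.85 + 8.72 = 61.37 kΩ.
By the voltage-divider rule, V = 4.47 × 61.37/77.19 = 3.554 V.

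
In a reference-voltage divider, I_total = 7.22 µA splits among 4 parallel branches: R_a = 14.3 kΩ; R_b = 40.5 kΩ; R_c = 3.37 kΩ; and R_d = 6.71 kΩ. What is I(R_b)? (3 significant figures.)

Total conductance ΣG = 1/14.3 + 1/40.5 + 1/3.37 + 1/6.71 = 0.5404 (units of 1/kΩ).
R_b takes the fraction G_k/ΣG = 0.02469/0.5404 = 0.04569, so I = 7.22 × 0.04569 = 0.3299 µA.

I ≈ 0.330 µA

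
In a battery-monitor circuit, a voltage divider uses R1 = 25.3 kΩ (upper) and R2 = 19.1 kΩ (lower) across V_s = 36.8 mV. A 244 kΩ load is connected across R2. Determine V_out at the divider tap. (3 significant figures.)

V_out ≈ 15.2 mV

R2 ‖ R_L = (19.1 × 244)/(19.1 + 244) = 17.71 kΩ.
Voltage divider with the loaded lower leg: V_out = 36.8 × 17.71/(25.3 + 17.71) = 36.8 × 0.4118 = 15.15 mV.
(Unloaded it would be 15.8 mV; the load pulls it down.)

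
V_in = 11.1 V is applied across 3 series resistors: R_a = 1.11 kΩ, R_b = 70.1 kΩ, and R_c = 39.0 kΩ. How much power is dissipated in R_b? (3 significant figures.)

P ≈ 0.711 mW

ΣR = 110.2 kΩ → I = 11.1/110.2 = 0.1007 mA.
P = I²R = 0.01014 × 70.1 = 0.7111 mW.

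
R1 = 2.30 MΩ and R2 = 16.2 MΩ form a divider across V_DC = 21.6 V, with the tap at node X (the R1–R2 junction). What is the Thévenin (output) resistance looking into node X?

R_th ≈ 2.01 MΩ

Looking into X with the source shorted: R_th = R1·R2/(R1+R2) = 2.300 × 16.2/18.50 = 2.014 MΩ.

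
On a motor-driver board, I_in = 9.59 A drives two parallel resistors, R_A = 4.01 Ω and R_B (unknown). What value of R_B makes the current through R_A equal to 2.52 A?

Two-branch current divider: I_A = I_in · R_B/(R_A + R_B).
2.52/9.59 = R_B/(R_A + R_B) → R_B = R_A · (0.2628)/(1 − 0.2628) = 4.01 × 0.3564 = 1.429 Ω.

R_B ≈ 1.43 Ω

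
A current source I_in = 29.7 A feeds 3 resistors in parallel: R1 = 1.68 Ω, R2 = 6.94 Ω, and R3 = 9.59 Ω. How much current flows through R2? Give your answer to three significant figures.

I ≈ 5.07 A

ΣG = 1/1.68 + 1/6.94 + 1/9.59 = 0.8436.
R2 takes the fraction G_k/ΣG = 0.1441/0.8436 = 0.1708, so I = 29.7 × 0.1708 = 5.073 A.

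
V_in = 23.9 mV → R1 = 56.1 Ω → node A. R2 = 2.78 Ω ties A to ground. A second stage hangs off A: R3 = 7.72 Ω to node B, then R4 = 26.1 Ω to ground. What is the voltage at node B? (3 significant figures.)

Looking into the second stage from A: R3 + R4 = 33.82 Ω appears in parallel with R2.
R2 ‖ (R3+R4) = 2.569 Ω.
First divider: V_A = V_in · 2.569/(56.1 + 2.569) = 1.046 mV.
Then the unloaded second divider: V_B = V_A × R4/(R3+R4) = 1.046 × 0.7717 = 0.8076 mV.

V_B ≈ 0.808 mV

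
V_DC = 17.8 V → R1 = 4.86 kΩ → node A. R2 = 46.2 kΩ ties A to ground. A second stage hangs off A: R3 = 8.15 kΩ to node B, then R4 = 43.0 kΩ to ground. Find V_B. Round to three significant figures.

Node A sees R2 in parallel with the series input of stage 2, R3 + R4 = 51.15 kΩ.
R2 ‖ (R3+R4) = 24.27 kΩ.
V_A = 17.8 × 24.27/(4.86 + 24.27) = 14.83 V.
Stage 2 is unloaded, so V_B = V_A · R4/(R3+R4) = 14.83 × 43.0/51.15 = 12.47 V.

V_B ≈ 12.5 V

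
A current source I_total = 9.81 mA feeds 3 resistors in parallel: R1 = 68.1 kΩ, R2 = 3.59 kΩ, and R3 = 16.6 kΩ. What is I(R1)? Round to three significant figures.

I ≈ 0.408 mA

Conductances: ΣG = 1/68.1 + 1/3.59 + 1/16.6 = 0.3535 (1/kΩ).
R1 takes the fraction G_k/ΣG = 0.01468/0.3535 = 0.04154, so I = 9.81 × 0.04154 = 0.4075 mA.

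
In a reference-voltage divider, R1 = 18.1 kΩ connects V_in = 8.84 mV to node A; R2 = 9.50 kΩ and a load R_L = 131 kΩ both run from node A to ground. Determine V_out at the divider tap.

V_out ≈ 2.90 mV

R2 ‖ R_L = (9.50 × 131)/(9.50 + 131) = 8.858 kΩ.
Then V_out = V_in · R2'/(R1 + R2') = 8.84 × 8.858/26.96 = 2.905 mV.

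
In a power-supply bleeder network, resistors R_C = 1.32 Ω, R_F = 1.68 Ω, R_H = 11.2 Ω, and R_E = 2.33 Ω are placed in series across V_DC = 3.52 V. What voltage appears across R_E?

V ≈ 0.496 V

Series total: ΣR = 1.32 + 1.68 + 11.2 + 2.33 = 16.53 Ω.
V = V_DC · R/ΣR = 3.52 × 0.1410 = 0.4962 V.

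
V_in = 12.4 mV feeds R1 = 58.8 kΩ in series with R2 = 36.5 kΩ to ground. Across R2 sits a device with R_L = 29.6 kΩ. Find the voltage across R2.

The load sits in parallel with R2, giving an effective lower resistance R2' = R2·R_L/(R2+R_L) = 16.34 kΩ.
Voltage divider with the loaded lower leg: V_out = 12.4 × 16.34/(58.8 + 16.34) = 12.4 × 0.2175 = 2.697 mV.

V_out ≈ 2.70 mV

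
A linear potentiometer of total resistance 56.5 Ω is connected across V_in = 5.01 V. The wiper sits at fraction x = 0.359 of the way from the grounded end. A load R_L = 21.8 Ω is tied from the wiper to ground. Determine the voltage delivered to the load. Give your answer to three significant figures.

V_out ≈ 1.13 V

Lower segment x·R_p = 20.28 Ω; upper segment (1−x)·R_p = 36.22 Ω.
Lower segment in parallel with the load: 20.28 ‖ 21.8 = 10.51 Ω.
Then V_out = V_in · 10.51/(36.22 + 10.51) = 1.127 V.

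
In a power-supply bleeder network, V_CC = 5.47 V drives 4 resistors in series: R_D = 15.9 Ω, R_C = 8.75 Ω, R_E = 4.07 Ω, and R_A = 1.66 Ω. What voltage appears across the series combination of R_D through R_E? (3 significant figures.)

V ≈ 5.17 V

ΣR = 15.9 + 8.75 + 4.07 + 1.66 = 30.38 Ω.
R_{R_D..R_E} = 15.9 + 8.75 + 4.07 = 28.72 Ω.
By the voltage-divider rule, V = 5.47 × 28.72/30.38 = 5.171 V.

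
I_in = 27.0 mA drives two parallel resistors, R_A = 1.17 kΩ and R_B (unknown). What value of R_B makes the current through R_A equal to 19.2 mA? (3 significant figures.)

R_B ≈ 2.88 kΩ

Two-branch current divider: I_A = I_in · R_B/(R_A + R_B).
19.2/27.0 = R_B/(R_A + R_B) → R_B = R_A · (0.7111)/(1 − 0.7111) = 1.17 × 2.462 = 2.880 kΩ.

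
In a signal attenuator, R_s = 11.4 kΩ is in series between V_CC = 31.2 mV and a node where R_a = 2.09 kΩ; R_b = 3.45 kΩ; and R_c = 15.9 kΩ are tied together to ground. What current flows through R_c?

Parallel bank: R_p = 1/(1/2.09 + 1/3.45 + 1/15.9) = 1.203 kΩ.
V_A = 31.2 × 1.203/12.60 = 2.978 mV.
I(R_c) = V_A / R_c = 2.978/15.9 = 0.1873 µA.

I ≈ 0.187 µA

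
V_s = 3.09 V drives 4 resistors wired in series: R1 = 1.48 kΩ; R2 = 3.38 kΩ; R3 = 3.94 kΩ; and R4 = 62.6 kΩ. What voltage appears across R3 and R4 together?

Series total: ΣR = 1.48 + 3.38 + 3.94 + 62.6 = 71.40 kΩ.
R_{R3..R4} = 3.94 + 62.6 = 66.54 kΩ.
Voltage divider: V = V_s · (66.54 / 71.40) = 3.09 × 0.9319 = 2.880 V.

V ≈ 2.88 V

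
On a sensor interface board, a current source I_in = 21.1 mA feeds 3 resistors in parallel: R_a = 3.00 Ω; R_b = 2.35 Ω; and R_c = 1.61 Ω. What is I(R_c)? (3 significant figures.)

I ≈ 9.50 mA

ΣG = 1/3.00 + 1/2.35 + 1/1.61 = 1.380.
By the current-divider rule, I = I_in · G_k/ΣG = 21.1 × 0.4501 = 9.497 mA.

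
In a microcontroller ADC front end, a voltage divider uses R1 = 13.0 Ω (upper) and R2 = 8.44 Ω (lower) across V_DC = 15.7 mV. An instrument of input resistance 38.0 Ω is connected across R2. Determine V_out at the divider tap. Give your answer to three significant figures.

V_out ≈ 5.45 mV

The load sits in parallel with R2, giving an effective lower resistance R2' = R2·R_L/(R2+R_L) = 6.906 Ω.
Voltage divider with the loaded lower leg: V_out = 15.7 × 6.906/(13.0 + 6.906) = 15.7 × 0.3469 = 5.447 mV.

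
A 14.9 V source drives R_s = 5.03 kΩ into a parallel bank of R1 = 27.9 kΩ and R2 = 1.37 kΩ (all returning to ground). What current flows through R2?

Equivalent of the parallel group: R_p = 1.306 kΩ.
Node voltage V_A = V_s · R_p/(R_s + R_p) = 14.9 × 0.2061 = 3.071 V.
Branch current I = V_A/R2 = 3.071/1.37 = 2.242 mA.
(Check via current divider: I_total = 2.352 mA; share G_k/ΣG = 0.9532 → same result.)

I ≈ 2.24 mA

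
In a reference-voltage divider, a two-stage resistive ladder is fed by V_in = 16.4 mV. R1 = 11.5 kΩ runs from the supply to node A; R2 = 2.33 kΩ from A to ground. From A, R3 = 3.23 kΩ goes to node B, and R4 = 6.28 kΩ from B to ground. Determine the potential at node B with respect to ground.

V_B ≈ 1.52 mV

Looking into the second stage from A: R3 + R4 = 9.510 kΩ appears in parallel with R2.
R2 ‖ (R3+R4) = 1.871 kΩ.
V_A = 16.4 × 1.871/(11.5 + 1.871) = 2.295 mV.
Stage 2 is unloaded, so V_B = V_A · R4/(R3+R4) = 2.295 × 6.28/9.510 = 1.516 mV.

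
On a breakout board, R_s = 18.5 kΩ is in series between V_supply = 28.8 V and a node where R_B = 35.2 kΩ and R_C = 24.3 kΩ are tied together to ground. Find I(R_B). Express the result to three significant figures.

Equivalent of the parallel group: R_p = 14.38 kΩ.
Node voltage V_A = V_supply · R_p/(R_s + R_p) = 28.8 × 0.4373 = 12.59 V.
I(R_B) = V_A / R_B = 12.59/35.2 = 0.3578 mA.

I ≈ 0.358 mA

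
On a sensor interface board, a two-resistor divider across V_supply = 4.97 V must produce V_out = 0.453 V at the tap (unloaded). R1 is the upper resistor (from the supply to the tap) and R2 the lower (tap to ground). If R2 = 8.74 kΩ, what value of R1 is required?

V_out/V_supply = R2/(R1+R2) = 0.09115.
Rearranging, R1 = R2·(1−k)/k = 8.74 × 9.971 = 87.15 kΩ.

R1 ≈ 87.1 kΩ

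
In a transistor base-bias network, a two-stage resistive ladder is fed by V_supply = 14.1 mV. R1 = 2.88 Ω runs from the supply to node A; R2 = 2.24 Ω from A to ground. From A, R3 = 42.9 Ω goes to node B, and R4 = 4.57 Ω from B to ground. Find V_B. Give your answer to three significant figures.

Node A sees R2 in parallel with the series input of stage 2, R3 + R4 = 47.47 Ω.
Effective lower resistance at A: R2 ‖ 47.47 = 2.139 Ω.
First divider: V_A = V_supply · 2.139/(2.88 + 2.139) = 6.009 mV.
Then the unloaded second divider: V_B = V_A × R4/(R3+R4) = 6.009 × 0.09627 = 0.5785 mV.

V_B ≈ 0.579 mV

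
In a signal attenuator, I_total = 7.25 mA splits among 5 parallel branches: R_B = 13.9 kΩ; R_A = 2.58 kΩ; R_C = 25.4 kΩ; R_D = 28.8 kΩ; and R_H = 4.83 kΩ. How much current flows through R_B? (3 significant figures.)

I ≈ 0.704 mA

ΣG = 1/13.9 + 1/2.58 + 1/25.4 + 1/28.8 + 1/4.83 = 0.7407.
By the current-divider rule, I = I_total · G_k/ΣG = 7.25 × 0.09713 = 0.7042 mA.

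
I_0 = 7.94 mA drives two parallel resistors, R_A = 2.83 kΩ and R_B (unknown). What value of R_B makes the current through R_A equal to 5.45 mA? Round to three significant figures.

R_B ≈ 6.19 kΩ

The fraction through R_A equals R_B/(R_A+R_B).
5.45/7.94 = R_B/(R_A + R_B) → R_B = R_A · (0.6864)/(1 − 0.6864) = 2.83 × 2.189 = 6.194 kΩ.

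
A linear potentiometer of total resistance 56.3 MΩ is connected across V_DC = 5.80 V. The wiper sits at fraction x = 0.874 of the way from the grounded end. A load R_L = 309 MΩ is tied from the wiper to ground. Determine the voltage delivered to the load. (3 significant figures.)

V_out ≈ 4.97 V

Lower segment x·R_p = 49.21 MΩ; upper segment (1−x)·R_p = 7.094 MΩ.
Lower segment in parallel with the load: 49.21 ‖ 309 = 42.45 MΩ.
Loaded-divider output: V_out = 5.80 × 0.8568 = 4.969 V.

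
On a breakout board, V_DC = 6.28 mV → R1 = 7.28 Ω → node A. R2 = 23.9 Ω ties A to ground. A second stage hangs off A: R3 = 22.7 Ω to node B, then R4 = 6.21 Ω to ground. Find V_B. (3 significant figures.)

The second stage (R3 + R4 = 28.91 Ω) loads node A in parallel with R2.
R2 ‖ (R3+R4) = 13.08 Ω.
V_A = 6.28 × 13.08/(7.28 + 13.08) = 4.035 mV.
Stage 2 is unloaded, so V_B = V_A · R4/(R3+R4) = 4.035 × 6.21/28.91 = 0.8667 mV.

V_B ≈ 0.867 mV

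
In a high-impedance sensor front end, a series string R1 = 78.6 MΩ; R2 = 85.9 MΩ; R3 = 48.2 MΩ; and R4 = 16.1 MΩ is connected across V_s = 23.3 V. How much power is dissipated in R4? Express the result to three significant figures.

P ≈ 0.167 µW

The common current is I = 23.3/228.8 = 0.1018 µA.
P(R4) = I²·R4 = (0.1018)² × 16.1 = 0.1670 µW.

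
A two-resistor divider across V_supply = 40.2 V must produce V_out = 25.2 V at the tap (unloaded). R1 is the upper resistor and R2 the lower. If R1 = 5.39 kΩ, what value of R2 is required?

R2 ≈ 9.06 kΩ

The divider ratio is R2/(R1+R2) = 25.2/40.2 = 0.6269.
Rearranging, R2 = R1·k/(1−k) = 5.39 × 1.680 = 9.055 kΩ.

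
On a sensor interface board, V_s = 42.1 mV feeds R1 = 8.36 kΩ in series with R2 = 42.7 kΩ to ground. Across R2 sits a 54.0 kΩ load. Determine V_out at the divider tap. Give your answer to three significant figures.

The load sits in parallel with R2, giving an effective lower resistance R2' = R2·R_L/(R2+R_L) = 23.84 kΩ.
Now apply the divider: V_out = 42.1 × 0.7404 = 31.17 mV.
(Unloaded it would be 35.2 mV; the load pulls it down.)

V_out ≈ 31.2 mV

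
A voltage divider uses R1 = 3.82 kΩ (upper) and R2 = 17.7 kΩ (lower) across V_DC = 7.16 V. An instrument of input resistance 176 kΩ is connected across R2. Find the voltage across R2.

R2 ‖ R_L = (17.7 × 176)/(17.7 + 176) = 16.08 kΩ.
Now apply the divider: V_out = 7.16 × 0.8081 = 5.786 V.
(Unloaded it would be 5.89 V; the load pulls it down.)

V_out ≈ 5.79 V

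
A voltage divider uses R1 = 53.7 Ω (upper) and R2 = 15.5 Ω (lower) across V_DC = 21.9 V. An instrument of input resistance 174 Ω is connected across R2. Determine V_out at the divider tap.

First combine the lower leg with the load: R2 ‖ R_L = 14.23 Ω.
Then V_out = V_DC · R2'/(R1 + R2') = 21.9 × 14.23/67.93 = 4.588 V.

V_out ≈ 4.59 V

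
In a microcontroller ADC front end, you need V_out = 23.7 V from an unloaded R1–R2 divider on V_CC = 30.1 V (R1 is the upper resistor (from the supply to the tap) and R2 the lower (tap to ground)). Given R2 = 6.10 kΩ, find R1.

R1 ≈ 1.65 kΩ

Required fraction k = V_out/V_CC = 0.7874.
Rearranging, R1 = R2·(1−k)/k = 6.10 × 0.2700 = 1.647 kΩ.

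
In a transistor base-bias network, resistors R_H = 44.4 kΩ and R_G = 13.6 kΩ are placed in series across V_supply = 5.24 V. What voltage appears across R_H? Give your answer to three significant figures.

V ≈ 4.01 V

Series total: ΣR = 44.4 + 13.6 = 58.00 kΩ.
By the voltage-divider rule, V = 5.24 × 44.40/58.00 = 4.011 V.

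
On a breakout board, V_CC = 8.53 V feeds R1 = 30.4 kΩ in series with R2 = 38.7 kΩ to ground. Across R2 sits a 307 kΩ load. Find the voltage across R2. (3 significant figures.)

V_out ≈ 4.53 V

The load sits in parallel with R2, giving an effective lower resistance R2' = R2·R_L/(R2+R_L) = 34.37 kΩ.
Then V_out = V_CC · R2'/(R1 + R2') = 8.53 × 34.37/64.77 = 4.526 V.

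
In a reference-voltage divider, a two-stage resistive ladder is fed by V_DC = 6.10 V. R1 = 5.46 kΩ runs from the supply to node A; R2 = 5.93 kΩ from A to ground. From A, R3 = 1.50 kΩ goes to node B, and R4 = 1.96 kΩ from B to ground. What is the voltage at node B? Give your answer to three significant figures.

V_B ≈ 0.988 V

Node A sees R2 in parallel with the series input of stage 2, R3 + R4 = 3.460 kΩ.
R2 ‖ (R3+R4) = 2.185 kΩ.
First divider: V_A = V_DC · 2.185/(5.46 + 2.185) = 1.743 V.
Then the unloaded second divider: V_B = V_A × R4/(R3+R4) = 1.743 × 0.5665 = 0.9876 V.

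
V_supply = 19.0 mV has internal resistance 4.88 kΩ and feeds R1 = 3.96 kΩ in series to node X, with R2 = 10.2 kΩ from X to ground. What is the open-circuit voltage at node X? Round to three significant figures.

R1' = 4.88 + 3.96 = 8.840 kΩ (source resistance + R1).
Open-circuit (no load on X): V_th = V_supply · R2/(R1' + R2) = 19.0 × 10.2/(8.840 + 10.2) = 10.18 mV.

V_th ≈ 10.2 mV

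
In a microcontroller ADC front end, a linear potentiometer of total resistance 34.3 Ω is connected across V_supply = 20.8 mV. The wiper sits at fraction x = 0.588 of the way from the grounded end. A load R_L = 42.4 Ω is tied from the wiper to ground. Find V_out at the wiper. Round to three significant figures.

The pot divides into 14.13 Ω above the wiper and 20.17 Ω below.
Lower segment in parallel with the load: 20.17 ‖ 42.4 = 13.67 Ω.
Loaded-divider output: V_out = 20.8 × 0.4916 = 10.23 mV.
(Unloaded: V_out = x·V_supply = 12.2 mV.)

V_out ≈ 10.2 mV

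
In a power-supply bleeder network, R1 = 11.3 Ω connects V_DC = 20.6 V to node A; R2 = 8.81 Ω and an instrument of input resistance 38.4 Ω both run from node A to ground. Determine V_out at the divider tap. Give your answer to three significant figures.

V_out ≈ 7.99 V

First combine the lower leg with the load: R2 ‖ R_L = 7.166 Ω.
Voltage divider with the loaded lower leg: V_out = 20.6 × 7.166/(11.3 + 7.166) = 20.6 × 0.3881 = 7.994 V.
(Unloaded it would be 9.02 V; the load pulls it down.)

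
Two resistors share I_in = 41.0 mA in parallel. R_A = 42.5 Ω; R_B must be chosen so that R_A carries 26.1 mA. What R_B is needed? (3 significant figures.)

The fraction through R_A equals R_B/(R_A+R_B).
26.1/41.0 = R_B/(R_A + R_B) → R_B = R_A · (0.6366)/(1 − 0.6366) = 42.5 × 1.752 = 74.45 Ω.

R_B ≈ 74.4 Ω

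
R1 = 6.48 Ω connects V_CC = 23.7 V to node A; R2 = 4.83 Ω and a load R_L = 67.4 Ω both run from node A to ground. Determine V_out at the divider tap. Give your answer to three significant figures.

R2 ‖ R_L = (4.83 × 67.4)/(4.83 + 67.4) = 4.507 Ω.
Then V_out = V_CC · R2'/(R1 + R2') = 23.7 × 4.507/10.99 = 9.722 V.
(Unloaded it would be 10.1 V; the load pulls it down.)

V_out ≈ 9.72 V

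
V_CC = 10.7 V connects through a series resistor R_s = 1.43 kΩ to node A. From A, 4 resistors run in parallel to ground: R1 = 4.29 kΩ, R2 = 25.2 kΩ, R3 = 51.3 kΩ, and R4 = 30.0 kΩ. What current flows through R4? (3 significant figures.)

I ≈ 0.243 mA

Parallel bank: R_p = 1/(1/4.29 + 1/25.2 + 1/51.3 + 1/30.0) = 3.071 kΩ.
Node voltage V_A = V_CC · R_p/(R_s + R_p) = 10.7 × 0.6823 = 7.301 V.
Branch current I = V_A/R4 = 7.301/30.0 = 0.2434 mA.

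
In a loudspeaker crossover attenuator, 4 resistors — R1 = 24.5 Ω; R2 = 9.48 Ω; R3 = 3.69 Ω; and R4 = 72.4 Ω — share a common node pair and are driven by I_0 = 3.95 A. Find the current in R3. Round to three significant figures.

ΣG = 1/24.5 + 1/9.48 + 1/3.69 + 1/72.4 = 0.4311.
Current divider: I(R3) = I_0 · G_k/ΣG = 3.95 × (0.2710/0.4311) = 3.95 × 0.6286 = 2.483 A.

I ≈ 2.48 A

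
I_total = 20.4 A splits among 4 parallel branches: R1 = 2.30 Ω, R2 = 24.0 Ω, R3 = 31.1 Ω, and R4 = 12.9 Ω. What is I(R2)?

Conductances: ΣG = 1/2.30 + 1/24.0 + 1/31.1 + 1/12.9 = 0.5861 (1/Ω).
Current divider: I(R2) = I_total · G_k/ΣG = 20.4 × (0.04167/0.5861) = 20.4 × 0.07109 = 1.450 A.

I ≈ 1.45 A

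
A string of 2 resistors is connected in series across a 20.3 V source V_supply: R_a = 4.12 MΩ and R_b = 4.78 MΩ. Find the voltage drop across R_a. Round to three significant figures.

ΣR = 4.12 + 4.78 = 8.900 MΩ.
By the voltage-divider rule, V = 20.3 × 4.120/8.900 = 9.397 V.

V ≈ 9.40 V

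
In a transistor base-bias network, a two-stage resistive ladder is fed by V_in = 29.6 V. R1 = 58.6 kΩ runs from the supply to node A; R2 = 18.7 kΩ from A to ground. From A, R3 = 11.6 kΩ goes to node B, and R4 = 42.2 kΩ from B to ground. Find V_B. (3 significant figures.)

The second stage (R3 + R4 = 53.80 kΩ) loads node A in parallel with R2.
Effective lower resistance at A: R2 ‖ 53.80 = 13.88 kΩ.
So V_A = 29.6 × 0.1915 = 5.667 V.
V_B = V_A × 0.7844 = 4.445 V.

V_B ≈ 4.45 V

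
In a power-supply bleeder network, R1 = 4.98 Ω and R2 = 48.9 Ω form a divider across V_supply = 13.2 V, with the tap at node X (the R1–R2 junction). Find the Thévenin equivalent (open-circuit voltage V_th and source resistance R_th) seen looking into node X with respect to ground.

V_th ≈ 12.0 V, R_th ≈ 4.52 Ω

V_th is the unloaded tap voltage: V_supply · R2/(R1+R2) = 13.2 × 0.9076 = 11.98 V.
With V_supply suppressed (replaced by a short), R_th = R1 ‖ R2 = (4.980 × 48.9)/(4.980 + 48.9) = 4.520 Ω.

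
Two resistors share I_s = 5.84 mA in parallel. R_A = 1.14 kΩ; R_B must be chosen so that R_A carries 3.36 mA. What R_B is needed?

The fraction through R_A equals R_B/(R_A+R_B).
3.36/5.84 = R_B/(R_A + R_B) → R_B = R_A · (0.5753)/(1 − 0.5753) = 1.14 × 1.355 = 1.545 kΩ.

R_B ≈ 1.54 kΩ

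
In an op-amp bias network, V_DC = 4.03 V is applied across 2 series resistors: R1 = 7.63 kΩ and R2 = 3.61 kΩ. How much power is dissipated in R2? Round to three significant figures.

ΣR = 11.24 kΩ → I = 4.03/11.24 = 0.3585 mA.
P(R2) = I²·R2 = (0.3585)² × 3.61 = 0.4641 mW.

P ≈ 0.464 mW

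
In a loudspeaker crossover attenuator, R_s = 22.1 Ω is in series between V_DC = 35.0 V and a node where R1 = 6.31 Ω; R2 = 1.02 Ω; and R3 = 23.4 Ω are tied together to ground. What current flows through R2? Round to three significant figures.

Combine the parallel branches: R_p = (1/6.31 + 1/1.02 + 1/23.4)⁻¹ = 0.8463 Ω.
V_A = 35.0 × 0.8463/22.95 = 1.291 V.
I(R2) = V_A / R2 = 1.291/1.02 = 1.266 A.
(Check via current divider: I_total = 1.525 A; share G_k/ΣG = 0.8297 → same result.)

I ≈ 1.27 A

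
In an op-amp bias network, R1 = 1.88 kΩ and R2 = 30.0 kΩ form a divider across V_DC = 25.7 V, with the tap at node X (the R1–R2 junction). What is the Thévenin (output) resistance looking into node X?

Zeroing V_DC shorts the top of R1 to ground, so R_th = R1 ‖ R2 = 1.769 kΩ.

R_th ≈ 1.77 kΩ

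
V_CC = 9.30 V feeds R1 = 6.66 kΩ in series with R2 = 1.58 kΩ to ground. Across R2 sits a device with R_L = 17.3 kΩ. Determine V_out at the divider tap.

R2 ‖ R_L = (1.58 × 17.3)/(1.58 + 17.3) = 1.448 kΩ.
Then V_out = V_CC · R2'/(R1 + R2') = 9.30 × 1.448/8.108 = 1.661 V.
(Unloaded it would be 1.78 V; the load pulls it down.)

V_out ≈ 1.66 V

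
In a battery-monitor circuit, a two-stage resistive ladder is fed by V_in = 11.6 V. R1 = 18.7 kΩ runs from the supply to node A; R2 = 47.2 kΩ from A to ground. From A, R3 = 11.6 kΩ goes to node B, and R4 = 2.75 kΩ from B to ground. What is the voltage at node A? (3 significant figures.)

V_A ≈ 4.30 V

The second stage (R3 + R4 = 14.35 kΩ) loads node A in parallel with R2.
Effective lower resistance at A: R2 ‖ 14.35 = 11.00 kΩ.
So V_A = 11.6 × 0.3705 = 4.297 V.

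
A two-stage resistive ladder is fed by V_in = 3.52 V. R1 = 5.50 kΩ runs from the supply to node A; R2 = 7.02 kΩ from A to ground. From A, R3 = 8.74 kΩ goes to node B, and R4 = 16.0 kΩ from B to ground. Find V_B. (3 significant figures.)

V_B ≈ 1.13 V

The second stage (R3 + R4 = 24.74 kΩ) loads node A in parallel with R2.
Effective lower resistance at A: R2 ‖ 24.74 = 5.468 kΩ.
V_A = 3.52 × 5.468/(5.50 + 5.468) = 1.755 V.
Stage 2 is unloaded, so V_B = V_A · R4/(R3+R4) = 1.755 × 16.0/24.74 = 1.135 V.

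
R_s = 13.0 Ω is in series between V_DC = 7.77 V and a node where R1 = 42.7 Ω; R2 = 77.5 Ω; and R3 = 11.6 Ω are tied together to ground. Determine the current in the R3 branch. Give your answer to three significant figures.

I ≈ 0.258 A

Parallel bank: R_p = 1/(1/42.7 + 1/77.5 + 1/11.6) = 8.161 Ω.
V_A by voltage divider: V_A = 7.77 × 8.161/(13.0 + 8.161) = 2.997 V.
I(R3) = V_A / R3 = 2.997/11.6 = 0.2583 A.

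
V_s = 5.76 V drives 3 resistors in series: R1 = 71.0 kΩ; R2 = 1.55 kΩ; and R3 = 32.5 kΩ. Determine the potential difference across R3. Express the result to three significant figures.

Total series resistance ΣR = 71.0 + 1.55 + 32.5 = 105.0 kΩ.
V = V_s · R/ΣR = 5.76 × 0.3094 = 1.782 V.

V ≈ 1.78 V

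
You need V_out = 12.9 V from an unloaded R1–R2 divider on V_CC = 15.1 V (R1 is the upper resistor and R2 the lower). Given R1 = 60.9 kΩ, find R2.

R2 ≈ 357 kΩ

The divider ratio is R2/(R1+R2) = 12.9/15.1 = 0.8543.
So R2 = R1 · V_out/(V_CC − V_out) = 60.9 × 12.9/(15.1 − 12.9) = 60.9 × 5.864 = 357.1 kΩ.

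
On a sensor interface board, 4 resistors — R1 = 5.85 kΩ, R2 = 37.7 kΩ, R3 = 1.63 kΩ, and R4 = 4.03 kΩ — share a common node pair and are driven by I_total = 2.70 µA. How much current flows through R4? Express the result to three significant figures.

I ≈ 0.633 µA

Total conductance ΣG = 1/5.85 + 1/37.7 + 1/1.63 + 1/4.03 = 1.059 (units of 1/kΩ).
Current divider: I(R4) = I_total · G_k/ΣG = 2.70 × (0.2481/1.059) = 2.70 × 0.2343 = 0.6326 µA.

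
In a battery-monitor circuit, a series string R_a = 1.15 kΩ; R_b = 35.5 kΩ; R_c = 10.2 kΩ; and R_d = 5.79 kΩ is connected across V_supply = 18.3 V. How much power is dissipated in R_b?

P ≈ 4.29 mW

The common current is I = 18.3/52.64 = 0.3476 mA.
V(R_b) = I·R = 12.34 V; P = V·I = 12.34 × 0.3476 = 4.290 mW.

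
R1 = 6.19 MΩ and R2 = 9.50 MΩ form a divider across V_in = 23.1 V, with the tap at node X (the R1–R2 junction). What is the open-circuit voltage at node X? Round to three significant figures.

V_th ≈ 14.0 V

V_th is the unloaded tap voltage: V_in · R2/(R1+R2) = 23.1 × 0.6055 = 13.99 V.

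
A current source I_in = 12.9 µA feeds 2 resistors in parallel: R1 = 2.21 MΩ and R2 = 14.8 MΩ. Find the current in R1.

I ≈ 11.2 µA

For two parallel branches, I_k = I_in · (other R)/(sum of R).
So I = 12.9 × 14.8/17.01 = 11.22 µA.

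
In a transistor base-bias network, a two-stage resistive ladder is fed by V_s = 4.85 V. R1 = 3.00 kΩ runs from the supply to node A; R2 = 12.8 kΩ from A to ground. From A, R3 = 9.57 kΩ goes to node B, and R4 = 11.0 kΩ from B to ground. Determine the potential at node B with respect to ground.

V_B ≈ 1.88 V

Node A sees R2 in parallel with the series input of stage 2, R3 + R4 = 20.57 kΩ.
Effective lower resistance at A: R2 ‖ 20.57 = 7.890 kΩ.
First divider: V_A = V_s · 7.890/(3.00 + 7.890) = 3.514 V.
Stage 2 is unloaded, so V_B = V_A · R4/(R3+R4) = 3.514 × 11.0/20.57 = 1.879 V.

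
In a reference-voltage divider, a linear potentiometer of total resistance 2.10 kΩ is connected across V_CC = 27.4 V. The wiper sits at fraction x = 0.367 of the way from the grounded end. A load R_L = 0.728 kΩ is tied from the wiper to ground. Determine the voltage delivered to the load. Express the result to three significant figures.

The pot divides into 1.329 kΩ above the wiper and 0.7707 kΩ below.
Lower segment in parallel with the load: 0.7707 ‖ 0.728 = 0.3744 kΩ.
V_out = 27.4 × 0.3744/(1.329 + 0.3744) = 6.021 V.
(Unloaded: V_out = x·V_CC = 10.1 V.)

V_out ≈ 6.02 V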